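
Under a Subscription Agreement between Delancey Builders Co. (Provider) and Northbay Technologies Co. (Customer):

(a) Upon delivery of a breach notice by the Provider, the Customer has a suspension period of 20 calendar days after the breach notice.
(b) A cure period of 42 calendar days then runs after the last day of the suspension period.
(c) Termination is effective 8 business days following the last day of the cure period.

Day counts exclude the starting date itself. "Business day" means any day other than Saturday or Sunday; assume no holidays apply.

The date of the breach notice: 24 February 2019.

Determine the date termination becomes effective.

8 May 2019

The last day of the suspension period: 20 calendar days after 24 February 2019 is 16 March 2019.
The last day of the cure period: 42 calendar days after 16 March 2019 is 27 April 2019.
The date termination becomes effective: 8 business days after Saturday, 27 April 2019, skipping weekends — Apr 29, Apr 30, May 1, May 2, May 3, May 6, May 7, May 8 — lands on Wednesday, 8 May 2019.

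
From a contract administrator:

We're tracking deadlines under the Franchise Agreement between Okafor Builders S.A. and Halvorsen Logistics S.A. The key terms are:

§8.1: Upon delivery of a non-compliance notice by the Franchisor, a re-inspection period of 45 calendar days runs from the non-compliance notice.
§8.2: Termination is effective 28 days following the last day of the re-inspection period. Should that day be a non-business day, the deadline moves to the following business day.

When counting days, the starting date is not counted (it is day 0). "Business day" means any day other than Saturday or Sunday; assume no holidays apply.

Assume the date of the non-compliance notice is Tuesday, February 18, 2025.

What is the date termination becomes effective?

Adding 45 calendar days to February 18, 2025 gives April 4, 2025, which is the last day of the re-inspection period.
Adding 28 calendar days to April 4, 2025 gives May 2, 2025, which is the date termination becomes effective. May 2, 2025 is a Friday, so no roll-forward applies.

May 2, 2025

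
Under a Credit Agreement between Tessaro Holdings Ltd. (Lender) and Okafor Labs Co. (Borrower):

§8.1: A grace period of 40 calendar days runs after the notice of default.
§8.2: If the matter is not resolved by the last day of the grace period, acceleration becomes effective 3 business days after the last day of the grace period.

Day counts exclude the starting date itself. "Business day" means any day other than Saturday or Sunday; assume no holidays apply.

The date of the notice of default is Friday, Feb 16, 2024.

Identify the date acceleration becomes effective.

The last day of the grace period: 40 calendar days after Feb 16, 2024 is Mar 27, 2024.
From Wednesday, Mar 27, 2024, 3 business days (Mar 28, Mar 29, Apr 1, skipping weekends) brings us to Monday, Apr 1, 2024, which is the date acceleration becomes effective.

Apr 1, 2024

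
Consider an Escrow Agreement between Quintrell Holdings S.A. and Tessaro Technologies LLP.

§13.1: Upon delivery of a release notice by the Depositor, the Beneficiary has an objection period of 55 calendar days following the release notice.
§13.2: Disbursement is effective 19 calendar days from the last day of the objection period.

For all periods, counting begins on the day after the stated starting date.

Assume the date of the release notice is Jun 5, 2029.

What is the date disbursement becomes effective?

Aug 18, 2029

The last day of the objection period: 55 calendar days after Jun 5, 2029 is Jul 30, 2029.
Adding 19 calendar days to Jul 30, 2029 gives Aug 18, 2029, which is the date disbursement becomes effective.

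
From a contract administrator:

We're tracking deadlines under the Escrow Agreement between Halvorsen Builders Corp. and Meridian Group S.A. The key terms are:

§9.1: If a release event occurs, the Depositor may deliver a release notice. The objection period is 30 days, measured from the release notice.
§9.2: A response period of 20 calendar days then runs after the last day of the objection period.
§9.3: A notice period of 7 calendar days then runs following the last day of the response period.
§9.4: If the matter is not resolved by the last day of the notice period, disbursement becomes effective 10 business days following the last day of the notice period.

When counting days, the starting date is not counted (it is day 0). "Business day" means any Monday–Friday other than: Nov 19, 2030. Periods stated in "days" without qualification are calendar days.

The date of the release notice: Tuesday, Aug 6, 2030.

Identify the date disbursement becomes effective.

Oct 16, 2030

The last day of the objection period: Aug 6, 2030 + 30 days = Sep 5, 2030.
The last day of the response period: Sep 5, 2030 + 20 days = Sep 25, 2030.
The last day of the notice period: 7 calendar days after Sep 25, 2030 is Oct 2, 2030.
The date disbursement becomes effective: counting 10 business days from Wednesday, Oct 2, 2030 (Oct 3, Oct 4, Oct 7, Oct 8, Oct 9, Oct 10, Oct 11, Oct 14, Oct 15, Oct 16, skipping weekends) reaches Wednesday, Oct 16, 2030.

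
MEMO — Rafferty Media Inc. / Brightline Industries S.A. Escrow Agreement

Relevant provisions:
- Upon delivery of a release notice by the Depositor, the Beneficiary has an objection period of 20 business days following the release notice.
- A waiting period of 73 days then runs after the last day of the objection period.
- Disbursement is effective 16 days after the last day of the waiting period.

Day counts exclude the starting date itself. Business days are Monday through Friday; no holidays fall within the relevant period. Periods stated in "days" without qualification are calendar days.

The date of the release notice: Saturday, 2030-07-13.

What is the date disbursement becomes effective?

From Saturday, 2030-07-13, 20 business days (Jul 15, Jul 16, Jul 17, Jul 18, …, Aug 7, Aug 8, Aug 9, skipping weekends) brings us to Friday, 2030-08-09, which is the last day of the objection period.
The last day of the waiting period: 73 calendar days after 2030-08-09 is 2030-10-21.
The date disbursement becomes effective: 16 calendar days after 2030-10-21 is 2030-11-06.

2030-11-06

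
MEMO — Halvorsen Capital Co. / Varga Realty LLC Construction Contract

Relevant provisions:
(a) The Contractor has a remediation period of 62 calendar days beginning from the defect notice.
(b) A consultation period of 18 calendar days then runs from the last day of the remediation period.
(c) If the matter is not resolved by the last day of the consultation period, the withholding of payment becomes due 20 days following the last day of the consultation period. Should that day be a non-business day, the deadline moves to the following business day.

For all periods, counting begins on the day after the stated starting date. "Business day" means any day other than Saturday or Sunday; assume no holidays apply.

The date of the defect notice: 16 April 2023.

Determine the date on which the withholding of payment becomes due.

The last day of the remediation period: 62 calendar days after 16 April 2023 is 17 June 2023.
The last day of the consultation period: 18 calendar days after 17 June 2023 is 5 July 2023.
The date on which the withholding of payment becomes due: 20 calendar days after 5 July 2023 is 25 July 2023. 25 July 2023 is a Tuesday, so no roll-forward applies.

25 July 2023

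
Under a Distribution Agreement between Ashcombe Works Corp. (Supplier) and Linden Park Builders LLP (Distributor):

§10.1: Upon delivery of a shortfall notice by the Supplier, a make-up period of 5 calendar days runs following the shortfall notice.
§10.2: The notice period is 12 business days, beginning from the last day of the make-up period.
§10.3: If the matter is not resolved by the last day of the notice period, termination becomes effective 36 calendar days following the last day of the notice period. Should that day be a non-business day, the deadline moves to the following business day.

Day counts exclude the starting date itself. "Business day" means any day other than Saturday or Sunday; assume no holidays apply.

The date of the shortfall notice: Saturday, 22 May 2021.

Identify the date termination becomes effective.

The last day of the make-up period: 5 calendar days after 22 May 2021 is 27 May 2021.
The last day of the notice period: 12 business days after Thursday, 27 May 2021, skipping weekends — May 28, May 31, Jun 1, Jun 2, …, Jun 10, Jun 11, Jun 14 — lands on Monday, 14 June 2021.
Adding 36 calendar days to 14 June 2021 gives 20 July 2021, which is the date termination becomes effective. 20 July 2021 is a Tuesday, so no roll-forward applies.

20 July 2021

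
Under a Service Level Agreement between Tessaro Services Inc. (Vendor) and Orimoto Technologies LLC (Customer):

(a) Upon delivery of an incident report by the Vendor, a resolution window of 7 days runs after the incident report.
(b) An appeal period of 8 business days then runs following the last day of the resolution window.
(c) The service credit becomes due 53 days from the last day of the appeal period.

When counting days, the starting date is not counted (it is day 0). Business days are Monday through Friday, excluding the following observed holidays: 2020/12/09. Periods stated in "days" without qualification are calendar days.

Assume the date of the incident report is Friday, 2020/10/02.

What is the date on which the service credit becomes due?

2020/12/13

The last day of the resolution window: 7 calendar days after 2020/10/02 is 2020/10/09.
The last day of the appeal period: counting 8 business days from Friday, 2020/10/09 (Oct 12, Oct 13, Oct 14, Oct 15, Oct 16, Oct 19, Oct 20, Oct 21, skipping weekends) reaches Wednesday, 2020/10/21.
Adding 53 calendar days to 2020/10/21 gives 2020/12/13, which is the date on which the service credit becomes due.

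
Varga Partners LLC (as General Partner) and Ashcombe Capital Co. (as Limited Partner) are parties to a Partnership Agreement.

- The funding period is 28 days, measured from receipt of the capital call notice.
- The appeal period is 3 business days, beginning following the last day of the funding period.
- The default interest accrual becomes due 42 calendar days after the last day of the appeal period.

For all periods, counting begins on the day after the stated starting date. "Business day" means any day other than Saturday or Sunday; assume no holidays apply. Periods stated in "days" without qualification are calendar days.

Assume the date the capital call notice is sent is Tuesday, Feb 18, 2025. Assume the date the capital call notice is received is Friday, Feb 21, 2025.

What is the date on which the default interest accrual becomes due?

May 7, 2025

The last day of the funding period: 28 calendar days after Feb 21, 2025 is Mar 21, 2025.
From Friday, Mar 21, 2025, 3 business days (Mar 24, Mar 25, Mar 26, skipping weekends) brings us to Wednesday, Mar 26, 2025, which is the last day of the appeal period.
The date on which the default interest accrual becomes due: Mar 26, 2025 + 42 days = May 7, 2025.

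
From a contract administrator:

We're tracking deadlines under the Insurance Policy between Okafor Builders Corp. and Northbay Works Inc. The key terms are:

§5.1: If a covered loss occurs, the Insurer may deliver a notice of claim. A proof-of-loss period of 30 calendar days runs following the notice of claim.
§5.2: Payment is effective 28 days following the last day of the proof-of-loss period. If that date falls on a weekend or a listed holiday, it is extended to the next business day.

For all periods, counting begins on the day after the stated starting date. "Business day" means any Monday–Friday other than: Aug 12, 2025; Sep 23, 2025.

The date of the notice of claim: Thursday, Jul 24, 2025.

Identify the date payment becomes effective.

Sep 22, 2025

The last day of the proof-of-loss period: Jul 24, 2025 + 30 days = Aug 23, 2025.
The date payment becomes effective: 28 calendar days after Aug 23, 2025 is Sep 20, 2025. That falls on a Saturday, so it rolls to the next business day, Monday, Sep 22, 2025.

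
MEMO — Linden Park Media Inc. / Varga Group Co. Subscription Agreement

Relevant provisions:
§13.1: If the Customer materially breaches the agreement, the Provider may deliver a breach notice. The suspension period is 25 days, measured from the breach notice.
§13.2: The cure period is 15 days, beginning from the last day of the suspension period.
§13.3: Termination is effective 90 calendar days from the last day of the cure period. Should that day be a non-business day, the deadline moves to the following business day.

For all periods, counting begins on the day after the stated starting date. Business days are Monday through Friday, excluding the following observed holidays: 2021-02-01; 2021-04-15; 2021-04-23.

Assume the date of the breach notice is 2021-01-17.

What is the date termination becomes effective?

2021-05-27

The last day of the suspension period: 2021-01-17 + 25 days = 2021-02-11.
The last day of the cure period: 15 calendar days after 2021-02-11 is 2021-02-26.
The date termination becomes effective: 90 calendar days after 2021-02-26 is 2021-05-27. 2021-05-27 is a Thursday and is not a listed holiday, so no roll-forward applies.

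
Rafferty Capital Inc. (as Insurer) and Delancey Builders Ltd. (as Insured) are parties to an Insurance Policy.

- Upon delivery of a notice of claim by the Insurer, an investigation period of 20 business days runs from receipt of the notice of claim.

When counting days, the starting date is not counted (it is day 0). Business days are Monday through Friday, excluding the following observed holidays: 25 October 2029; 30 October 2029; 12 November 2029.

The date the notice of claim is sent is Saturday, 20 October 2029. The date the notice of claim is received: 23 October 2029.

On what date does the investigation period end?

23 November 2029

The last day of the investigation period: counting 20 business days from Tuesday, 23 October 2029 (Oct 24, Oct 26, Oct 29, Oct 31, …, Nov 21, Nov 22, Nov 23, skipping weekends and the listed holidays on Oct 25, Oct 30, Nov 12) reaches Friday, 23 November 2029.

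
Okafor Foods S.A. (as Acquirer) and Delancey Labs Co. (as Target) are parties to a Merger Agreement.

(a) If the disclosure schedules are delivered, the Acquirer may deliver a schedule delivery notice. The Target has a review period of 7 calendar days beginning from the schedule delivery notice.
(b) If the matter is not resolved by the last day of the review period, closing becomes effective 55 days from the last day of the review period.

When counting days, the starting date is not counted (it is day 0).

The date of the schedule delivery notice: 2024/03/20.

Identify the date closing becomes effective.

2024/05/21

The last day of the review period: 2024/03/20 + 7 days = 2024/03/27.
The date closing becomes effective: 55 calendar days after 2024/03/27 is 2024/05/21.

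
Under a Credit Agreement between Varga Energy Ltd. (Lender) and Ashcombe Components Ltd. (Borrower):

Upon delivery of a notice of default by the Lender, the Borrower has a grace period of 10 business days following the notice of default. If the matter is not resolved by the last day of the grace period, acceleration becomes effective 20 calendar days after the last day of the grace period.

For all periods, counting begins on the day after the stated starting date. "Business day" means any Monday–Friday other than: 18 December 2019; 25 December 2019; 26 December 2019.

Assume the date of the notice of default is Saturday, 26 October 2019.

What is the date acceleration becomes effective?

28 November 2019

The last day of the grace period: 10 business days after Saturday, 26 October 2019, skipping weekends — Oct 28, Oct 29, Oct 30, Oct 31, Nov 1, Nov 4, Nov 5, Nov 6, Nov 7, Nov 8 — lands on Friday, 8 November 2019.
The date acceleration becomes effective: 20 calendar days after 8 November 2019 is 28 November 2019.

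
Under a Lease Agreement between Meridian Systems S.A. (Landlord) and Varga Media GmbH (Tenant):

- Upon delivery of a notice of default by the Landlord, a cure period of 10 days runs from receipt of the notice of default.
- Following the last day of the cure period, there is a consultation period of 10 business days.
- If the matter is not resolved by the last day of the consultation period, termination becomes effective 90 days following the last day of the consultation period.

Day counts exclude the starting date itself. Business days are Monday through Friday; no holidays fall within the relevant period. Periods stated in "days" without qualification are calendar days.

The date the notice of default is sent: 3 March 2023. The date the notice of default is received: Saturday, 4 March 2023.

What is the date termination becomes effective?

26 June 2023

The last day of the cure period: 4 March 2023 + 10 days = 14 March 2023.
The last day of the consultation period: 10 business days after Tuesday, 14 March 2023, skipping weekends — Mar 15, Mar 16, Mar 17, Mar 20, Mar 21, Mar 22, Mar 23, Mar 24, Mar 27, Mar 28 — lands on Tuesday, 28 March 2023.
Adding 90 calendar days to 28 March 2023 gives 26 June 2023, which is the date termination becomes effective.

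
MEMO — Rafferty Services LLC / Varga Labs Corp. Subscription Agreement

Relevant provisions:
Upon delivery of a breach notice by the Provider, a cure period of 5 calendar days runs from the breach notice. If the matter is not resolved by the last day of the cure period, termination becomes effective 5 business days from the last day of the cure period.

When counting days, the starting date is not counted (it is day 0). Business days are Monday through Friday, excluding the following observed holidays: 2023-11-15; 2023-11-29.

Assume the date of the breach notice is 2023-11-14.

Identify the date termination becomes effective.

Adding 5 calendar days to 2023-11-14 gives 2023-11-19, which is the last day of the cure period.
The date termination becomes effective: counting 5 business days from Sunday, 2023-11-19 (Nov 20, Nov 21, Nov 22, Nov 23, Nov 24, skipping weekends) reaches Friday, 2023-11-24.

2023-11-24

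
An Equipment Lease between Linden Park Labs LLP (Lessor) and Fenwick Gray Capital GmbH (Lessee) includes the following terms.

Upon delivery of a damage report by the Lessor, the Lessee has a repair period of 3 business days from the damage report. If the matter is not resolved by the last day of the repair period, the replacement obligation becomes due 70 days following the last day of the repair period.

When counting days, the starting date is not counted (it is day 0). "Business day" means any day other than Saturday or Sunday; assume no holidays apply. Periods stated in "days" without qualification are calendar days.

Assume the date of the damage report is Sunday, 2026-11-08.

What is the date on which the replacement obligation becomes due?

The last day of the repair period: 3 business days after Sunday, 2026-11-08, skipping weekends — Nov 9, Nov 10, Nov 11 — lands on Wednesday, 2026-11-11.
Adding 70 calendar days to 2026-11-11 gives 2027-01-20, which is the date on which the replacement obligation becomes due.

2027-01-20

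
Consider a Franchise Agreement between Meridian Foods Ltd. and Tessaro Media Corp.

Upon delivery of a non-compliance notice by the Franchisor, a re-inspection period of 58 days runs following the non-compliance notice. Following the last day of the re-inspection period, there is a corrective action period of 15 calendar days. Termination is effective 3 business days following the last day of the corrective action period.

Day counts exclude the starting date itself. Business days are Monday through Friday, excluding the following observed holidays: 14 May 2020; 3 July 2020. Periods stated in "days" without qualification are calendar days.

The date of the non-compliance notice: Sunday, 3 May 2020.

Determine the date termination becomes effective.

The last day of the re-inspection period: 58 calendar days after 3 May 2020 is 30 June 2020.
The last day of the corrective action period: 15 calendar days after 30 June 2020 is 15 July 2020.
The date termination becomes effective: counting 3 business days from Wednesday, 15 July 2020 (Jul 16, Jul 17, Jul 20, skipping weekends) reaches Monday, 20 July 2020.

20 July 2020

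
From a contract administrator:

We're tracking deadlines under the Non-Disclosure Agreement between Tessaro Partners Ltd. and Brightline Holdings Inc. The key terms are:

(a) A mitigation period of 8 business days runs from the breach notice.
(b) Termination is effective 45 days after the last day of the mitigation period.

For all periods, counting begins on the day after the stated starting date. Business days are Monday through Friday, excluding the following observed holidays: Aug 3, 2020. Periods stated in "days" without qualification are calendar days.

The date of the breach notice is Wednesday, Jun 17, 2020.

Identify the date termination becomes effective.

Aug 13, 2020

The last day of the mitigation period: 8 business days after Wednesday, Jun 17, 2020, skipping weekends — Jun 18, Jun 19, Jun 22, Jun 23, Jun 24, Jun 25, Jun 26, Jun 29 — lands on Monday, Jun 29, 2020.
The date termination becomes effective: 45 calendar days after Jun 29, 2020 is Aug 13, 2020.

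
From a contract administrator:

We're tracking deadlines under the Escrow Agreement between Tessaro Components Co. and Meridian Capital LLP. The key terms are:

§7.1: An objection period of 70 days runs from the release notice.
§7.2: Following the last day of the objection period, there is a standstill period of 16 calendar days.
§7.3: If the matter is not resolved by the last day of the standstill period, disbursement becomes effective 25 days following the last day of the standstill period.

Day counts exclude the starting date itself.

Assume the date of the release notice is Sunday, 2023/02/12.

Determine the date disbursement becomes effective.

The last day of the objection period: 70 calendar days after 2023/02/12 is 2023/04/23.
The last day of the standstill period: 16 calendar days after 2023/04/23 is 2023/05/09.
The date disbursement becomes effective: 2023/05/09 + 25 days = 2023/06/03.

2023/06/03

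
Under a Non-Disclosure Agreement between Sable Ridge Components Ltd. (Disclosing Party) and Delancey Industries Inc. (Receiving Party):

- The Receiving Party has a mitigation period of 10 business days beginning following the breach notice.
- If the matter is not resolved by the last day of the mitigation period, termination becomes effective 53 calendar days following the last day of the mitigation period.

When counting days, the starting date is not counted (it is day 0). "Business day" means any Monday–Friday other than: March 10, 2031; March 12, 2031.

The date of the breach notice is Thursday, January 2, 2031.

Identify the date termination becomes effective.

The last day of the mitigation period: 10 business days after Thursday, January 2, 2031, skipping weekends — Jan 3, Jan 6, Jan 7, Jan 8, Jan 9, Jan 10, Jan 13, Jan 14, Jan 15, Jan 16 — lands on Thursday, January 16, 2031.
The date termination becomes effective: January 16, 2031 + 53 days = March 10, 2031.

March 10, 2031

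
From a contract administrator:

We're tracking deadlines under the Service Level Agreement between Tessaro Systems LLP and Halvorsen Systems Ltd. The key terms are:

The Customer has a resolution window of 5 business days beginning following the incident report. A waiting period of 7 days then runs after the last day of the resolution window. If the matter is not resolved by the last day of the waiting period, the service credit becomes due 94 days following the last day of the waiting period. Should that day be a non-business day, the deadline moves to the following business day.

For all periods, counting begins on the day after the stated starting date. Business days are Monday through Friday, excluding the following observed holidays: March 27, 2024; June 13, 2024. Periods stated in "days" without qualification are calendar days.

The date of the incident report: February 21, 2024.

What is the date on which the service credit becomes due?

The last day of the resolution window: counting 5 business days from Wednesday, February 21, 2024 (Feb 22, Feb 23, Feb 26, Feb 27, Feb 28, skipping weekends) reaches Wednesday, February 28, 2024.
The last day of the waiting period: February 28, 2024 + 7 days = March 6, 2024.
The date on which the service credit becomes due: March 6, 2024 + 94 days = June 8, 2024. That falls on a Saturday, so it rolls to the next business day, Monday, June 10, 2024.

June 10, 2024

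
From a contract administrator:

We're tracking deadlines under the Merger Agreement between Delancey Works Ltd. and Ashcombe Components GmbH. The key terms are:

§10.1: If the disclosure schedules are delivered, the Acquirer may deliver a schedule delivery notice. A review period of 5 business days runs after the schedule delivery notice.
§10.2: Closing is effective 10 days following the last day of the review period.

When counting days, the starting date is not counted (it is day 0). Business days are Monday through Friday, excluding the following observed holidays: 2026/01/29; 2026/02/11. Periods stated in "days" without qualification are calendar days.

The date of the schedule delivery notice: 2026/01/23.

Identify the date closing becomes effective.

2026/02/12

From Friday, 2026/01/23, 5 business days (Jan 26, Jan 27, Jan 28, Jan 30, Feb 2, skipping weekends and the listed holiday on Jan 29) brings us to Monday, 2026/02/02, which is the last day of the review period.
The date closing becomes effective: 2026/02/02 + 10 days = 2026/02/12.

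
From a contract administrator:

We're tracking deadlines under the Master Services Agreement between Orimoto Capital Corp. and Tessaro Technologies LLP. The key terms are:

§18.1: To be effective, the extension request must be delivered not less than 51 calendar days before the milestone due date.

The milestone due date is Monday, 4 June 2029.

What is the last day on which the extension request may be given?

Counting back 51 calendar days from 4 June 2029 gives 14 April 2029.

14 April 2029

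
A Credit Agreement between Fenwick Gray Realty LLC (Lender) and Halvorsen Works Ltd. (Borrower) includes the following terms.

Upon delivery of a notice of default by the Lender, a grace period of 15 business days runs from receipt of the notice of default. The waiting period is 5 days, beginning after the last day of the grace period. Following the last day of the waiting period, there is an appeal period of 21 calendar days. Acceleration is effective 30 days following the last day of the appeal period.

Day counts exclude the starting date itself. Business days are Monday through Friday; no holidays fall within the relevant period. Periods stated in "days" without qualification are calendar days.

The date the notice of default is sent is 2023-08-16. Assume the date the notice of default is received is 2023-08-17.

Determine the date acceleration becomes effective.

From Thursday, 2023-08-17, 15 business days (Aug 18, Aug 21, Aug 22, Aug 23, …, Sep 5, Sep 6, Sep 7, skipping weekends) brings us to Thursday, 2023-09-07, which is the last day of the grace period.
The last day of the waiting period: 2023-09-07 + 5 days = 2023-09-12.
Adding 21 calendar days to 2023-09-12 gives 2023-10-03, which is the last day of the appeal period.
The date acceleration becomes effective: 30 calendar days after 2023-10-03 is 2023-11-02.

2023-11-02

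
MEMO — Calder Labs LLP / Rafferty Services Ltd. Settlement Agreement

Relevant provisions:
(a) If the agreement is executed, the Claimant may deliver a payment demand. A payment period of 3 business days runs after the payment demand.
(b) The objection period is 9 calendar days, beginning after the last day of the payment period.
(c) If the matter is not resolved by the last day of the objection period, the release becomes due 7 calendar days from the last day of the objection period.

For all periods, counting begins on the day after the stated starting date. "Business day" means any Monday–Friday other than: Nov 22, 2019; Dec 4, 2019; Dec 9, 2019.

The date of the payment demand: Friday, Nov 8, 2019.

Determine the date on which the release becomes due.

From Friday, Nov 8, 2019, 3 business days (Nov 11, Nov 12, Nov 13, skipping weekends) brings us to Wednesday, Nov 13, 2019, which is the last day of the payment period.
The last day of the objection period: 9 calendar days after Nov 13, 2019 is Nov 22, 2019.
The date on which the release becomes due: 7 calendar days after Nov 22, 2019 is Nov 29, 2019.

Nov 29, 2019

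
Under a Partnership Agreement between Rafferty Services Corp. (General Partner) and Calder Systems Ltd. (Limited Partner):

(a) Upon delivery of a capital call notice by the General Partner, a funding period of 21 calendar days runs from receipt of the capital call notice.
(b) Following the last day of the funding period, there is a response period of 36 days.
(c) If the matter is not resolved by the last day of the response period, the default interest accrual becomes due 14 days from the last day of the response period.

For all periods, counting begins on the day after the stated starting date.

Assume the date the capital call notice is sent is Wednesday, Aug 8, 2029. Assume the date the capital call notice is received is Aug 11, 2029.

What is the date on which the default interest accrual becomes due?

Adding 21 calendar days to Aug 11, 2029 gives Sep 1, 2029, which is the last day of the funding period.
Adding 36 calendar days to Sep 1, 2029 gives Oct 7, 2029, which is the last day of the response period.
The date on which the default interest accrual becomes due: 14 calendar days after Oct 7, 2029 is Oct 21, 2029.

Oct 21, 2029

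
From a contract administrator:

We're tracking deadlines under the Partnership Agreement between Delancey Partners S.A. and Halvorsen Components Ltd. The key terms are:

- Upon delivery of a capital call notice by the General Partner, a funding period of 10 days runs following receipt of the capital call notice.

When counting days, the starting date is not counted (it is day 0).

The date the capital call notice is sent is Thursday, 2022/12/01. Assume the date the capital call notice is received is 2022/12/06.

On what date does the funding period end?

2022/12/16

The last day of the funding period: 2022/12/06 + 10 days = 2022/12/16.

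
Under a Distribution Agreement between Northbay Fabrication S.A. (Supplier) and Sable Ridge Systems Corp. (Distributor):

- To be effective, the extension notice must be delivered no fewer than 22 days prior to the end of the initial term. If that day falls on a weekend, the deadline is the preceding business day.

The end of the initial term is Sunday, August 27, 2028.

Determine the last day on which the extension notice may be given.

August 4, 2028

August 27, 2028 minus 22 days is August 5, 2028. That is a Saturday, so the deadline moves back to Friday, August 4, 2028.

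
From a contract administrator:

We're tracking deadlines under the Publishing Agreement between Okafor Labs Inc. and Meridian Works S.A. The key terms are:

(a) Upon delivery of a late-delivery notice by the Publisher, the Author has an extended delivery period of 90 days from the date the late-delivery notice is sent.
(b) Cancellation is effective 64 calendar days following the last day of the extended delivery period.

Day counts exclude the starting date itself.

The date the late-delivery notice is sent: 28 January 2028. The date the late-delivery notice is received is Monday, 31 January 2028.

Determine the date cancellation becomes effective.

30 June 2028

The last day of the extended delivery period: 28 January 2028 + 90 days = 27 April 2028.
The date cancellation becomes effective: 64 calendar days after 27 April 2028 is 30 June 2028.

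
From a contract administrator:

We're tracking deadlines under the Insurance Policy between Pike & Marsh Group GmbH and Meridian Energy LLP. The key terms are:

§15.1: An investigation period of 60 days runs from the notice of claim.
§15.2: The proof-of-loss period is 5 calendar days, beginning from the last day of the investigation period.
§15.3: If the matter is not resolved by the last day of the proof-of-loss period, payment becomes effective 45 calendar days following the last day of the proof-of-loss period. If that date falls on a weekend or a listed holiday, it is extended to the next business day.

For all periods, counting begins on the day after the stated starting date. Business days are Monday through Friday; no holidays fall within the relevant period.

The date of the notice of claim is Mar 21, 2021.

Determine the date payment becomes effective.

The last day of the investigation period: 60 calendar days after Mar 21, 2021 is May 20, 2021.
Adding 5 calendar days to May 20, 2021 gives May 25, 2021, which is the last day of the proof-of-loss period.
Adding 45 calendar days to May 25, 2021 gives Jul 9, 2021, which is the date payment becomes effective. Jul 9, 2021 is a Friday, so no roll-forward applies.

Jul 9, 2021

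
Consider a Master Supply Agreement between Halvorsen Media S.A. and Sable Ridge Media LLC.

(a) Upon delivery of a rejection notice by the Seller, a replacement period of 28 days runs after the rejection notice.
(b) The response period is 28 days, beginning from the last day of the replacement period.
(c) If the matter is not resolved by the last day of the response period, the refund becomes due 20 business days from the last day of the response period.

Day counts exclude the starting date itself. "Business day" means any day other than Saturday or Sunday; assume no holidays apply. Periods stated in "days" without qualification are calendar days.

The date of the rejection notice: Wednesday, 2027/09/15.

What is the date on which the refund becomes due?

2027/12/08

The last day of the replacement period: 28 calendar days after 2027/09/15 is 2027/10/13.
Adding 28 calendar days to 2027/10/13 gives 2027/11/10, which is the last day of the response period.
The date on which the refund becomes due: 20 business days after Wednesday, 2027/11/10, skipping weekends — Nov 11, Nov 12, Nov 15, Nov 16, …, Dec 6, Dec 7, Dec 8 — lands on Wednesday, 2027/12/08.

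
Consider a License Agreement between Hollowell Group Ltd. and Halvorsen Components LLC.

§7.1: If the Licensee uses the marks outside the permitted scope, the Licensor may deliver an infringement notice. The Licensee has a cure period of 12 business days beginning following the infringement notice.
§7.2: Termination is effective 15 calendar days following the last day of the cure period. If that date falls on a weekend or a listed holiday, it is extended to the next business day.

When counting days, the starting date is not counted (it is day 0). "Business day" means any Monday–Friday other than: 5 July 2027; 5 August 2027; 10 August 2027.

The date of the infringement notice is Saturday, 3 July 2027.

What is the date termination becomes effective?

The last day of the cure period: 12 business days after Saturday, 3 July 2027, skipping weekends and the listed holiday on Jul 5 — Jul 6, Jul 7, Jul 8, Jul 9, …, Jul 19, Jul 20, Jul 21 — lands on Wednesday, 21 July 2027.
Adding 15 calendar days to 21 July 2027 gives 5 August 2027, which is the date termination becomes effective. That falls on Thursday, a listed holiday, so it rolls to the next business day, Friday, 6 August 2027.

6 August 2027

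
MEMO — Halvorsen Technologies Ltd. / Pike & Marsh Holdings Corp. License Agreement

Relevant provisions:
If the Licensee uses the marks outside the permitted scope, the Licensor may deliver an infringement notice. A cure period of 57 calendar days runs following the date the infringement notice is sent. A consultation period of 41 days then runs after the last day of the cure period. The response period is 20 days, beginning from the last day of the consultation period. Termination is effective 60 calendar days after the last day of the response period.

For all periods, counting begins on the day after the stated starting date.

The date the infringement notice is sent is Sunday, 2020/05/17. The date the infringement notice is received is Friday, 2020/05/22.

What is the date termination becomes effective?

2020/11/11

Adding 57 calendar days to 2020/05/17 gives 2020/07/13, which is the last day of the cure period.
Adding 41 calendar days to 2020/07/13 gives 2020/08/23, which is the last day of the consultation period.
Adding 20 calendar days to 2020/08/23 gives 2020/09/12, which is the last day of the response period.
Adding 60 calendar days to 2020/09/12 gives 2020/11/11, which is the date termination becomes effective.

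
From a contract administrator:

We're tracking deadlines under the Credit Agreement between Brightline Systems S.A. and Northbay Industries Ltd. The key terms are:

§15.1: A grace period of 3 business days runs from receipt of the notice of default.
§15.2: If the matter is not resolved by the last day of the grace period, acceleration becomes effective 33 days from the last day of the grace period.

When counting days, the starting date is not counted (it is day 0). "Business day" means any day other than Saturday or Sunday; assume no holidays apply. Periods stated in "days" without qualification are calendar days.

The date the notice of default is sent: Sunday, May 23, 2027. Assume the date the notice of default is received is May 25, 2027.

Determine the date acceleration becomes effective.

Jun 30, 2027

The last day of the grace period: counting 3 business days from Tuesday, May 25, 2027 (May 26, May 27, May 28, skipping weekends) reaches Friday, May 28, 2027.
The date acceleration becomes effective: 33 calendar days after May 28, 2027 is Jun 30, 2027.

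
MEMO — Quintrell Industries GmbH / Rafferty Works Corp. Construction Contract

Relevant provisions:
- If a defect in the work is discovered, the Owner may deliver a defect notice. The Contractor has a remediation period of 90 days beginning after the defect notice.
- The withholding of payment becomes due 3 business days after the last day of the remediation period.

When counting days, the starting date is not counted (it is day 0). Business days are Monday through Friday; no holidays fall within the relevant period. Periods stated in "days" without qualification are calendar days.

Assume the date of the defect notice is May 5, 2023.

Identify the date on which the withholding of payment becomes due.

The last day of the remediation period: 90 calendar days after May 5, 2023 is August 3, 2023.
The date on which the withholding of payment becomes due: counting 3 business days from Thursday, August 3, 2023 (Aug 4, Aug 7, Aug 8, skipping weekends) reaches Tuesday, August 8, 2023.

August 8, 2023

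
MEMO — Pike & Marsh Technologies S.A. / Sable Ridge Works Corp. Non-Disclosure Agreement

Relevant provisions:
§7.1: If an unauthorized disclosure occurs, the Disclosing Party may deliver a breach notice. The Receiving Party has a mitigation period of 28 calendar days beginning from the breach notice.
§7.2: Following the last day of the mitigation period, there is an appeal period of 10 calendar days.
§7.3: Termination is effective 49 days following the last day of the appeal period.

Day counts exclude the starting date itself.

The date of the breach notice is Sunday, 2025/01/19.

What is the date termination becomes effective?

The last day of the mitigation period: 28 calendar days after 2025/01/19 is 2025/02/16.
The last day of the appeal period: 10 calendar days after 2025/02/16 is 2025/02/26.
Adding 49 calendar days to 2025/02/26 gives 2025/04/16, which is the date termination becomes effective.

2025/04/16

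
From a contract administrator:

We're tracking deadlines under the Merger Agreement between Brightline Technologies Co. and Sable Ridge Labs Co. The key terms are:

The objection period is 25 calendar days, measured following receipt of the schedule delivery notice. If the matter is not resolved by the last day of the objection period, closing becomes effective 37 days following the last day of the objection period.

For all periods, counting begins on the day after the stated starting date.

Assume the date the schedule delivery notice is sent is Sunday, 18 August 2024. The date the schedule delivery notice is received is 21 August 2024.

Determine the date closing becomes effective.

The last day of the objection period: 25 calendar days after 21 August 2024 is 15 September 2024.
The date closing becomes effective: 15 September 2024 + 37 days = 22 October 2024.

22 October 2024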